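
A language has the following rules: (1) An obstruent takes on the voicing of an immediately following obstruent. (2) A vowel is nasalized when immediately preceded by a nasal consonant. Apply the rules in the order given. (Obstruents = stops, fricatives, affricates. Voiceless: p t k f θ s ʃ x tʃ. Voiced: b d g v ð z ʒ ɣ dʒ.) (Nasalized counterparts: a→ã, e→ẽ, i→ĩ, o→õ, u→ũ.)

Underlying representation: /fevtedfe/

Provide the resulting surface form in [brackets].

[feftetfe]

Rule 1: /v/ before /t/ (voiceless) → [f]
Rule 1: /d/ before /f/ (voiceless) → [t]
After rule 1: feftetfe
Rule 2: no segment meets the rule's conditions; no change.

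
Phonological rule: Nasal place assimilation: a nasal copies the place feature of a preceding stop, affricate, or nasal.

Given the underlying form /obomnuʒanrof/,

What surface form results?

[obommuʒanrof]

/n/ after /m/ (labial) → [m]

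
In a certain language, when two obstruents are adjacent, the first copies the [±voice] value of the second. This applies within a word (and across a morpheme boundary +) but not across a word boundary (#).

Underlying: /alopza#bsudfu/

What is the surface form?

/p/ before /z/ (voiced) → [b]
/b/ before /s/ (voiceless) → [p]
/d/ before /f/ (voiceless) → [t]

[alobza#psutfu]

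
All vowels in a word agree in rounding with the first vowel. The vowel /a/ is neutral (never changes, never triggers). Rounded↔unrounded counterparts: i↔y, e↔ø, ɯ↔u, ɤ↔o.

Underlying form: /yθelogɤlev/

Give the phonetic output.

[yθølogoløv]

/e/ harmonizes with /y/ ([+round]) → [ø]
/ɤ/ harmonizes with /y/ ([+round]) → [o]
/e/ harmonizes with /y/ ([+round]) → [ø]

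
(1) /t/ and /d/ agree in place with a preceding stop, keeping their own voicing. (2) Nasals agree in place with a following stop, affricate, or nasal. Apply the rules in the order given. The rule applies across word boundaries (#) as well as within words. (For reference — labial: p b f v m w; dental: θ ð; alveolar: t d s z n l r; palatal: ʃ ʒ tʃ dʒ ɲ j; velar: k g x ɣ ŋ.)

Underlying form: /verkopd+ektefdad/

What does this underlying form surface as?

Rule 1: /d/ after /p/ (labial) → [b]
Rule 1: /t/ after /k/ (velar) → [k]
After rule 1: verkopb+ekkefdad
Rule 2: no segment meets the rule's conditions; no change.

[verkopb+ekkefdad]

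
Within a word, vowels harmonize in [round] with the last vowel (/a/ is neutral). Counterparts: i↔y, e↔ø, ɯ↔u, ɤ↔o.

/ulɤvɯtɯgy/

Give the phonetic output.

[ulovutugy]

/ɤ/ harmonizes with /y/ ([+round]) → [o]
/ɯ/ harmonizes with /y/ ([+round]) → [u]
/ɯ/ harmonizes with /y/ ([+round]) → [u]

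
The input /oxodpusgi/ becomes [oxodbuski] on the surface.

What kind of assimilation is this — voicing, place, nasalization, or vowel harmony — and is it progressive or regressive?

voicing assimilation, progressive

/p/→[b] /g/→[k].
Each target copies a feature from the preceding segment, so the direction is progressive.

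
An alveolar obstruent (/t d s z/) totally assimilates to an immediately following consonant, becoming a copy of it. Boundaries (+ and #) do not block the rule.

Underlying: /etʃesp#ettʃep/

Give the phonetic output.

[etʃepp#etʃtʃep]

/s/ before /p/ → [p] (total assimilation)
/t/ before /tʃ/ → [tʃ] (total assimilation)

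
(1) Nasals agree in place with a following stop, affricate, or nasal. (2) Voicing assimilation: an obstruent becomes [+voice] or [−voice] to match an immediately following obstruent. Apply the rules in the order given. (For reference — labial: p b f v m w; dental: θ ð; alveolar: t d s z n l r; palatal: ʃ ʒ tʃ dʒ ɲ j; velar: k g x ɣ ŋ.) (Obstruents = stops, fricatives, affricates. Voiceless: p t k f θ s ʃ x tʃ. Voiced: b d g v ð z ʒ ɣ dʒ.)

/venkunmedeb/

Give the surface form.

[veŋkummedeb]

Rule 1: /n/ before /k/ (velar) → [ŋ]
Rule 1: /n/ before /m/ (labial) → [m]
After rule 1: veŋkummedeb
Rule 2: no segment meets the rule's conditions; no change.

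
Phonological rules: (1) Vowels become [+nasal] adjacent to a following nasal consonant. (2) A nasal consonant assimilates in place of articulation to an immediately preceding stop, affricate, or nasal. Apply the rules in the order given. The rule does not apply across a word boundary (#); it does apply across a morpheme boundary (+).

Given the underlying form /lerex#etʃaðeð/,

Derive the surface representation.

[lerex#etʃaðeð]

Rule 1: no segment meets the rule's conditions; no change.
After rule 1: lerex#etʃaðeð
Rule 2: no segment meets the rule's conditions; no change.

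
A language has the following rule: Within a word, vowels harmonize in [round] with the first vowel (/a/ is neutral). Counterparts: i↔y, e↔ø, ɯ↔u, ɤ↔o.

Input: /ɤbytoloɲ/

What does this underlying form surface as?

/y/ harmonizes with /ɤ/ ([-round]) → [i]
/o/ harmonizes with /ɤ/ ([-round]) → [ɤ]
/o/ harmonizes with /ɤ/ ([-round]) → [ɤ]

[ɤbitɤlɤɲ]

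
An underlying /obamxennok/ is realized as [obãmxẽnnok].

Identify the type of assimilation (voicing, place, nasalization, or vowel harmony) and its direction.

nasalization, regressive

/a/→[ã] /e/→[ẽ].
Each target copies a feature from the following segment, so the direction is regressive.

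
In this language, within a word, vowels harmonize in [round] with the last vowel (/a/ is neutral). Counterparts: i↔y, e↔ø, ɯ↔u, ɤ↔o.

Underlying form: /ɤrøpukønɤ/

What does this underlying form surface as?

/ø/ harmonizes with /ɤ/ ([-round]) → [e]
/u/ harmonizes with /ɤ/ ([-round]) → [ɯ]
/ø/ harmonizes with /ɤ/ ([-round]) → [e]

[ɤrepɯkenɤ]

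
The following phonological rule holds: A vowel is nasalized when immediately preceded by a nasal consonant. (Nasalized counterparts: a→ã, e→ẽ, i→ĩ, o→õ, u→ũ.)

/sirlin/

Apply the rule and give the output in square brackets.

no segment meets the rule's conditions; no change.

[sirlin]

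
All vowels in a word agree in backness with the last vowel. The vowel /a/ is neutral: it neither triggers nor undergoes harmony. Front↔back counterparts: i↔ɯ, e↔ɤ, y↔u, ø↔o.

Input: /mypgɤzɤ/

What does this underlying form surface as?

[mupgɤzɤ]

/y/ harmonizes with /ɤ/ ([+back]) → [u]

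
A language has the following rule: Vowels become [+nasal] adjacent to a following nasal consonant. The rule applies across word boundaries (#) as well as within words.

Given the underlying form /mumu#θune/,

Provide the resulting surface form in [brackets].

/u/ before nasal /m/ → [ũ]
/u/ before nasal /n/ → [ũ]

[mũmu#θũne]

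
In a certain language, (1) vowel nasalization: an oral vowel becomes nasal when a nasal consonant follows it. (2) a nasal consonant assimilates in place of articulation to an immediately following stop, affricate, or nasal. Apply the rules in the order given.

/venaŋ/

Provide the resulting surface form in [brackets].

Rule 1: /e/ before nasal /n/ → [ẽ]
Rule 1: /a/ before nasal /ŋ/ → [ã]
After rule 1: vẽnãŋ
Rule 2: no segment meets the rule's conditions; no change.

[vẽnãŋ]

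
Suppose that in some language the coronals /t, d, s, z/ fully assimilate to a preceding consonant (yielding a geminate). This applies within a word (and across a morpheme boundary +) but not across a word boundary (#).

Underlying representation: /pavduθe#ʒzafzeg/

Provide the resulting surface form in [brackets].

[pavvuθe#ʒʒaffeg]

/d/ after /v/ → [v] (total assimilation)
/z/ after /ʒ/ → [ʒ] (total assimilation)
/z/ after /f/ → [f] (total assimilation)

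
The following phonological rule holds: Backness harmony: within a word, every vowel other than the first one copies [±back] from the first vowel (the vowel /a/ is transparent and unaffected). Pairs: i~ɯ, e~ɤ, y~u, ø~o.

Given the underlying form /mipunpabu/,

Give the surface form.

/u/ harmonizes with /i/ ([-back]) → [y]
/u/ harmonizes with /i/ ([-back]) → [y]

[mipynpaby]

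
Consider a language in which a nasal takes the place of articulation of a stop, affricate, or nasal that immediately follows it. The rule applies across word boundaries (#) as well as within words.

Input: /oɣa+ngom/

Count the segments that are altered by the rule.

/n/ before /g/ (velar) → [ŋ]
1 segment changes.

1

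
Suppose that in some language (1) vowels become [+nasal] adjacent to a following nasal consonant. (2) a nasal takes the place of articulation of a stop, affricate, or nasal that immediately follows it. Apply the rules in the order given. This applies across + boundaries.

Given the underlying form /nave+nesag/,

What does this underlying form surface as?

[navẽ+nesag]

Rule 1: /e/ before nasal /n/ → [ẽ]
After rule 1: navẽ+nesag
Rule 2: no segment meets the rule's conditions; no change.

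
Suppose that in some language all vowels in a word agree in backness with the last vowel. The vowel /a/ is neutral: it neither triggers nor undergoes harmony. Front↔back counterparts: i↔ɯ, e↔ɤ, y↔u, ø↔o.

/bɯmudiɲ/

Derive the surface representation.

/ɯ/ harmonizes with /i/ ([-back]) → [i]
/u/ harmonizes with /i/ ([-back]) → [y]

[bimydiɲ]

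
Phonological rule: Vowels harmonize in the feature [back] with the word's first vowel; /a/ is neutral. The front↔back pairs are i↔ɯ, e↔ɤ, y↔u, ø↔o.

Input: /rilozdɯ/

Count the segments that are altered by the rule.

/o/ harmonizes with /i/ ([-back]) → [ø]
/ɯ/ harmonizes with /i/ ([-back]) → [i]
2 segments change.

2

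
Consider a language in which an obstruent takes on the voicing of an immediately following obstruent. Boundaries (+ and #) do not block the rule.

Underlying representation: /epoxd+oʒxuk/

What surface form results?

[epoɣd+oʃxuk]

/x/ before /d/ (voiced) → [ɣ]
/ʒ/ before /x/ (voiceless) → [ʃ]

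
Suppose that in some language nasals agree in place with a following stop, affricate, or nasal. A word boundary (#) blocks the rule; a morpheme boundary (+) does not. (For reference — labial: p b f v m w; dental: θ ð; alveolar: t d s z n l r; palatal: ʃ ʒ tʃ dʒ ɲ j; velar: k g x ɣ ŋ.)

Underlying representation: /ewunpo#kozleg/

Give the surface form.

[ewumpo#kozleg]

/n/ before /p/ (labial) → [m]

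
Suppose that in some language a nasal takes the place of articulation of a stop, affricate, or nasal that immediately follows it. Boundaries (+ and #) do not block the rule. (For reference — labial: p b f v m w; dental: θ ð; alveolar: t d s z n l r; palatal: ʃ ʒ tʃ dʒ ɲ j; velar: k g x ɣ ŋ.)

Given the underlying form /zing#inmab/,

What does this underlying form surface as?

[ziŋg#immab]

/n/ before /g/ (velar) → [ŋ]
/n/ before /m/ (labial) → [m]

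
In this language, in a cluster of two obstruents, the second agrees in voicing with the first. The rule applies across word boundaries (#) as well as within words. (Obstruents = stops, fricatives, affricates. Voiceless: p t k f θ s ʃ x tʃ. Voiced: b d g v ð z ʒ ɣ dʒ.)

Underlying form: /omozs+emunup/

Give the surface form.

[omozz+emunup]

/s/ after /z/ (voiced) → [z]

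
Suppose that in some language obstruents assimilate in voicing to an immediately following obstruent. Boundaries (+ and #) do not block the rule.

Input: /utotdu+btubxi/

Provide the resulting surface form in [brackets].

/t/ before /d/ (voiced) → [d]
/b/ before /t/ (voiceless) → [p]
/b/ before /x/ (voiceless) → [p]

[utoddu+ptupxi]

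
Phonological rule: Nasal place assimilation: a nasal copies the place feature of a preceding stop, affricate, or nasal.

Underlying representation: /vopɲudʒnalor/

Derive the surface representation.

[vopmudʒɲalor]

/ɲ/ after /p/ (labial) → [m]
/n/ after /dʒ/ (palatal) → [ɲ]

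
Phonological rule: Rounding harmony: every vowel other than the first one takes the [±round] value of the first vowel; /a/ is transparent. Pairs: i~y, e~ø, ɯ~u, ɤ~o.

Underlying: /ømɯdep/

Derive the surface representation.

[ømudøp]

/ɯ/ harmonizes with /ø/ ([+round]) → [u]
/e/ harmonizes with /ø/ ([+round]) → [ø]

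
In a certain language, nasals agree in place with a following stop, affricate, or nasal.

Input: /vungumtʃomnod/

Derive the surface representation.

[vuŋguɲtʃonnod]

/n/ before /g/ (velar) → [ŋ]
/m/ before /tʃ/ (palatal) → [ɲ]
/m/ before /n/ (alveolar) → [n]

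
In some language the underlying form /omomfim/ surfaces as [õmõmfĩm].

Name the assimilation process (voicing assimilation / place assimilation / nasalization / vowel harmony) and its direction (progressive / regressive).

nasalization, regressive

/o/→[õ] /o/→[õ] /i/→[ĩ].
Each target copies a feature from the following segment, so the direction is regressive.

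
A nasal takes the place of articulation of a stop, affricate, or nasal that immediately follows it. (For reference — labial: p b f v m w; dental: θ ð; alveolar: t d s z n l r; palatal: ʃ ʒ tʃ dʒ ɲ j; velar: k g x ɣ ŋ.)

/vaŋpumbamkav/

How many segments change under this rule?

/ŋ/ before /p/ (labial) → [m]
/m/ before /k/ (velar) → [ŋ]
2 segments change.

2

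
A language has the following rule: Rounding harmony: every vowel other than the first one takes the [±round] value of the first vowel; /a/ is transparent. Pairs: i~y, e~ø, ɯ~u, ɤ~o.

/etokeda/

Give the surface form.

/o/ harmonizes with /e/ ([-round]) → [ɤ]

[etɤkeda]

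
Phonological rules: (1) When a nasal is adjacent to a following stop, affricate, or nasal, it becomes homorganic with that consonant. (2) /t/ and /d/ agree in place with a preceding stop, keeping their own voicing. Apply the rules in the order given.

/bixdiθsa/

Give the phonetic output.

[bixdiθsa]

Rule 1: no segment meets the rule's conditions; no change.
After rule 1: bixdiθsa
Rule 2: no segment meets the rule's conditions; no change.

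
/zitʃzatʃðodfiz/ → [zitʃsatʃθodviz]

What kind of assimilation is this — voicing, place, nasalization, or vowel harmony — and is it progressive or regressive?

voicing assimilation, progressive

/z/→[s] /ð/→[θ] /f/→[v].
Each target copies a feature from the preceding segment, so the direction is progressive.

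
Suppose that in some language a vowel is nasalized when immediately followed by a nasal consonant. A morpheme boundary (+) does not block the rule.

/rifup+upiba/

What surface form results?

no segment meets the rule's conditions; no change.

[rifup+upiba]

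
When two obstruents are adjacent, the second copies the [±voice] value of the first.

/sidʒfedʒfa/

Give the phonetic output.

/f/ after /dʒ/ (voiced) → [v]
/f/ after /dʒ/ (voiced) → [v]

[sidʒvedʒva]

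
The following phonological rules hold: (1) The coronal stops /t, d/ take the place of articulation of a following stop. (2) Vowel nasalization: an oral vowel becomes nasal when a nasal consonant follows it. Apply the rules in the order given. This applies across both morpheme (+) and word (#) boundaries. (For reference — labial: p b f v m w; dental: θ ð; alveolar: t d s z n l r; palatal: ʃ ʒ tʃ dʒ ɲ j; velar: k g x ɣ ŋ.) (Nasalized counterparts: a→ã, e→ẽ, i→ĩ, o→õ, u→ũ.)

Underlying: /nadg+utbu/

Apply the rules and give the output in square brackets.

[nagg+upbu]

Rule 1: /d/ before /g/ (velar) → [g]
Rule 1: /t/ before /b/ (labial) → [p]
After rule 1: nagg+upbu
Rule 2: no segment meets the rule's conditions; no change.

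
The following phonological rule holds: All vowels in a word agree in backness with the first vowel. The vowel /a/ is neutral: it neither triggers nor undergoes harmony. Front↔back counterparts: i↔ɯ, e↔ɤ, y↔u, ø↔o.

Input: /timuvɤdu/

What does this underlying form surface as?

/u/ harmonizes with /i/ ([-back]) → [y]
/ɤ/ harmonizes with /i/ ([-back]) → [e]
/u/ harmonizes with /i/ ([-back]) → [y]

[timyvedy]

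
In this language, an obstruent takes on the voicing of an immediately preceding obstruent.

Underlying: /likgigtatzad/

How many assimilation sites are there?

/g/ after /k/ (voiceless) → [k]
/t/ after /g/ (voiced) → [d]
/z/ after /t/ (voiceless) → [s]
3 segments change.

3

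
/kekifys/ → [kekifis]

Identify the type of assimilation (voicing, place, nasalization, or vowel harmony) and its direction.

/y/→[i].
Vowels agree with the first vowel, so the harmony is progressive.

vowel harmony, progressive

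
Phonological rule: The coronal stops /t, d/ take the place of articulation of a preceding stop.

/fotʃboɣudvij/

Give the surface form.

no segment meets the rule's conditions; no change.

[fotʃboɣudvij]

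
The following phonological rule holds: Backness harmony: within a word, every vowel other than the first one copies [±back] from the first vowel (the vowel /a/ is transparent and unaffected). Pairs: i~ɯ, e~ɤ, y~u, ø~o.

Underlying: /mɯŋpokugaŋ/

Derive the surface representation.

[mɯŋpokugaŋ]

no segment meets the rule's conditions; no change.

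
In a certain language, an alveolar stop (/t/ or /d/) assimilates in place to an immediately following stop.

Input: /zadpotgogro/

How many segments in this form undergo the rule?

2

/d/ before /p/ (labial) → [b]
/t/ before /g/ (velar) → [k]
2 segments change.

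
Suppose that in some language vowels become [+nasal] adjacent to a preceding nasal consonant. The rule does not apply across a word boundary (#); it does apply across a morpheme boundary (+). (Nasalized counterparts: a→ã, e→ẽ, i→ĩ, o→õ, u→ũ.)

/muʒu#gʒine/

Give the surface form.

/u/ after nasal /m/ → [ũ]
/e/ after nasal /n/ → [ẽ]

[mũʒu#gʒinẽ]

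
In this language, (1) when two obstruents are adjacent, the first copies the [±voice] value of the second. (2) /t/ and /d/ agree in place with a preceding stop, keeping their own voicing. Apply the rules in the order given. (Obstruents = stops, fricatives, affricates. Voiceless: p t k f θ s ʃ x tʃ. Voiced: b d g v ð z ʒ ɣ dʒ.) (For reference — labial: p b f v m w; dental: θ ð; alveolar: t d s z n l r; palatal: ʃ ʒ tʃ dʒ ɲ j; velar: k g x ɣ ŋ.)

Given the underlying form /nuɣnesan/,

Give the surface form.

[nuɣnesan]

Rule 1: no segment meets the rule's conditions; no change.
After rule 1: nuɣnesan
Rule 2: no segment meets the rule's conditions; no change.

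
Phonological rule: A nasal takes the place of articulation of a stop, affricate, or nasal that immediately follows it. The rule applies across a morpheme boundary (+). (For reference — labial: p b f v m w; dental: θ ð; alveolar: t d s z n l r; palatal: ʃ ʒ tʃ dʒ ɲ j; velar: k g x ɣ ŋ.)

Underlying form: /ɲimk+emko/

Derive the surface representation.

[ɲiŋk+eŋko]

/m/ before /k/ (velar) → [ŋ]
/m/ before /k/ (velar) → [ŋ]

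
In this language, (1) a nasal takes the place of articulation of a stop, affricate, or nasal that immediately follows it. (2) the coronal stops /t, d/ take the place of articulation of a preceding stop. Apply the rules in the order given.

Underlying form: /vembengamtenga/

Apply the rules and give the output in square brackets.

Rule 1: /n/ before /g/ (velar) → [ŋ]
Rule 1: /m/ before /t/ (alveolar) → [n]
Rule 1: /n/ before /g/ (velar) → [ŋ]
After rule 1: vembeŋganteŋga
Rule 2: no segment meets the rule's conditions; no change.

[vembeŋganteŋga]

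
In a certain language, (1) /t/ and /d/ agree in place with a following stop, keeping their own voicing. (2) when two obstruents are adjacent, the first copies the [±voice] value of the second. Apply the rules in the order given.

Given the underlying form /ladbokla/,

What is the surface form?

[labbokla]

Rule 1: /d/ before /b/ (labial) → [b]
After rule 1: labbokla
Rule 2: no segment meets the rule's conditions; no change.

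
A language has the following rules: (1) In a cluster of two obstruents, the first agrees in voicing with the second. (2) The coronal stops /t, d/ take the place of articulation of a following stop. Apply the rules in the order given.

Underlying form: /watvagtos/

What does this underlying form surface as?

Rule 1: /t/ before /v/ (voiced) → [d]
Rule 1: /g/ before /t/ (voiceless) → [k]
After rule 1: wadvaktos
Rule 2: no segment meets the rule's conditions; no change.

[wadvaktos]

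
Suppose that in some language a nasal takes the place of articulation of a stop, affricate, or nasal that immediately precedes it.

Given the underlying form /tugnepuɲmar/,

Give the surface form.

[tugŋepuɲɲar]

/n/ after /g/ (velar) → [ŋ]
/m/ after /ɲ/ (palatal) → [ɲ]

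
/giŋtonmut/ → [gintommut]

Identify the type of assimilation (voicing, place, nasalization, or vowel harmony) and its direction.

/ŋ/→[n] /n/→[m].
Each target copies a feature from the following segment, so the direction is regressive.

place assimilation, regressive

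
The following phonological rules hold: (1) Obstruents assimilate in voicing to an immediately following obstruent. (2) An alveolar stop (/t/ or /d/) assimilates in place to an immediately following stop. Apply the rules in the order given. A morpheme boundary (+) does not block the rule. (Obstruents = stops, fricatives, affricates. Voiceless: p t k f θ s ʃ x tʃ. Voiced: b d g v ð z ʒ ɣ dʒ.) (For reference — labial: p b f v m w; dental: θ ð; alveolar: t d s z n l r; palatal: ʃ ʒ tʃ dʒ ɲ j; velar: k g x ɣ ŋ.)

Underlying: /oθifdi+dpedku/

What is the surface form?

[oθivdi+ppekku]

Rule 1: /f/ before /d/ (voiced) → [v]
Rule 1: /d/ before /p/ (voiceless) → [t]
Rule 1: /d/ before /k/ (voiceless) → [t]
After rule 1: oθivdi+tpetku
Rule 2: /t/ before /p/ (labial) → [p]
Rule 2: /t/ before /k/ (velar) → [k]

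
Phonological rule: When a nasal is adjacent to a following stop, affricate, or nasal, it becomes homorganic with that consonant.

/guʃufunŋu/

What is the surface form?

/n/ before /ŋ/ (velar) → [ŋ]

[guʃufuŋŋu]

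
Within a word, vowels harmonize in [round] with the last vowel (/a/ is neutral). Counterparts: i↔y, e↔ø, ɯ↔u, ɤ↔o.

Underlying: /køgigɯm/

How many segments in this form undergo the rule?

1

/ø/ harmonizes with /ɯ/ ([-round]) → [e]
1 segment changes.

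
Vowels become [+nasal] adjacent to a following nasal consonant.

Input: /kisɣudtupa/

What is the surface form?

no segment meets the rule's conditions; no change.

[kisɣudtupa]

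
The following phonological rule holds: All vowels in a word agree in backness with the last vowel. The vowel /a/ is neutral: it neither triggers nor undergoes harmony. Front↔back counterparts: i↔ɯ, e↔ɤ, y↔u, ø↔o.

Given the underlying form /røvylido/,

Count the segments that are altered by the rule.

3

/ø/ harmonizes with /o/ ([+back]) → [o]
/y/ harmonizes with /o/ ([+back]) → [u]
/i/ harmonizes with /o/ ([+back]) → [ɯ]
3 segments change.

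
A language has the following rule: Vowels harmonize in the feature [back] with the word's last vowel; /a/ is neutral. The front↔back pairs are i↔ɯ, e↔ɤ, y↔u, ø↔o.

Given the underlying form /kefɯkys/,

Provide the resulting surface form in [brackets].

[kefikys]

/ɯ/ harmonizes with /y/ ([-back]) → [i]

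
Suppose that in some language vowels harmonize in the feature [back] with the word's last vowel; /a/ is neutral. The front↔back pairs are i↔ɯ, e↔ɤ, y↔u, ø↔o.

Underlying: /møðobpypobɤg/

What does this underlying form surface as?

/ø/ harmonizes with /ɤ/ ([+back]) → [o]
/y/ harmonizes with /ɤ/ ([+back]) → [u]

[moðobpupobɤg]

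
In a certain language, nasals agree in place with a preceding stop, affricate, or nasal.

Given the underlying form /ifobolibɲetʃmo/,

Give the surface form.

[ifobolibmetʃɲo]

/ɲ/ after /b/ (labial) → [m]
/m/ after /tʃ/ (palatal) → [ɲ]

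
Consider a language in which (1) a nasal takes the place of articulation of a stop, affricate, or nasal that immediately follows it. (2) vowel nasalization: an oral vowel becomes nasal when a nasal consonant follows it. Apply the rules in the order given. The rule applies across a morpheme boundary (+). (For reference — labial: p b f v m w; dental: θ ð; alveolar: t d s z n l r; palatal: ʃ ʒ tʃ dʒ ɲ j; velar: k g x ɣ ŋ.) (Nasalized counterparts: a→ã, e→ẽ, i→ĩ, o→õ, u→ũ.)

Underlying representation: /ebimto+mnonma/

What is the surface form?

Rule 1: /m/ before /t/ (alveolar) → [n]
Rule 1: /m/ before /n/ (alveolar) → [n]
Rule 1: /n/ before /m/ (labial) → [m]
After rule 1: ebinto+nnomma
Rule 2: /i/ before nasal /n/ → [ĩ]
Rule 2: /o/ before nasal /n/ → [õ]
Rule 2: /o/ before nasal /m/ → [õ]

[ebĩntõ+nnõmma]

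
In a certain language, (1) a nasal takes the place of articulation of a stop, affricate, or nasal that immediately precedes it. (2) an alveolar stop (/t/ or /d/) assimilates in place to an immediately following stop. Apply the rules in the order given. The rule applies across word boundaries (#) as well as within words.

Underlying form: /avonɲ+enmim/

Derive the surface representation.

Rule 1: /ɲ/ after /n/ (alveolar) → [n]
Rule 1: /m/ after /n/ (alveolar) → [n]
After rule 1: avonn+ennim
Rule 2: no segment meets the rule's conditions; no change.

[avonn+ennim]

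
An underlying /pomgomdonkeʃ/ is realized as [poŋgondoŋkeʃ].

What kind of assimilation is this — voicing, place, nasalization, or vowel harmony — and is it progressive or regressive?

/m/→[ŋ] /m/→[n] /n/→[ŋ].
Each target copies a feature from the following segment, so the direction is regressive.

place assimilation, regressive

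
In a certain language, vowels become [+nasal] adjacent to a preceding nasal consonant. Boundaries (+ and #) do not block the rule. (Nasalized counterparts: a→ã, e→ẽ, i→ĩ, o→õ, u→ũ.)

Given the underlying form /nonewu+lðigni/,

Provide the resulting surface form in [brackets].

/o/ after nasal /n/ → [õ]
/e/ after nasal /n/ → [ẽ]
/i/ after nasal /n/ → [ĩ]

[nõnẽwu+lðignĩ]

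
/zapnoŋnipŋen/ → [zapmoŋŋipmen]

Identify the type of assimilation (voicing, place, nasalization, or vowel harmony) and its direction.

/n/→[m] /n/→[ŋ] /ŋ/→[m].
Each target copies a feature from the preceding segment, so the direction is progressive.

place assimilation, progressive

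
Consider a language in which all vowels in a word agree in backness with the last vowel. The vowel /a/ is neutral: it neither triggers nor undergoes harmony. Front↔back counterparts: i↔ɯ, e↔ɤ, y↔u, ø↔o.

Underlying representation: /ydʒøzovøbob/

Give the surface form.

/y/ harmonizes with /o/ ([+back]) → [u]
/ø/ harmonizes with /o/ ([+back]) → [o]
/ø/ harmonizes with /o/ ([+back]) → [o]

[udʒozovobob]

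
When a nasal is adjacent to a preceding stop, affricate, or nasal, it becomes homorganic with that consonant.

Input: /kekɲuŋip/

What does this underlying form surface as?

[kekŋuŋip]

/ɲ/ after /k/ (velar) → [ŋ]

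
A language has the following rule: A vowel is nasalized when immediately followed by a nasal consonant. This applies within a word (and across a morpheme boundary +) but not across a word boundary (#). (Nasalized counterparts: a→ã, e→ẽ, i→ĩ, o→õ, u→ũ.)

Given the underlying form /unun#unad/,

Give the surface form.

/u/ before nasal /n/ → [ũ]
/u/ before nasal /n/ → [ũ]
/u/ before nasal /n/ → [ũ]

[ũnũn#ũnad]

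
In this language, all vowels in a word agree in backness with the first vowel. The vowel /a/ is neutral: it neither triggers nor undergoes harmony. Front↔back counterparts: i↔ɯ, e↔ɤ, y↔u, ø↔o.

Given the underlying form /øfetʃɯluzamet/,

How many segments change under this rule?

2

/ɯ/ harmonizes with /ø/ ([-back]) → [i]
/u/ harmonizes with /ø/ ([-back]) → [y]
2 segments change.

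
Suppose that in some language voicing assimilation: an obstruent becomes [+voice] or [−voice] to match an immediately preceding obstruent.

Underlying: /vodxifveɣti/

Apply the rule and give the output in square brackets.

/x/ after /d/ (voiced) → [ɣ]
/v/ after /f/ (voiceless) → [f]
/t/ after /ɣ/ (voiced) → [d]

[vodɣiffeɣdi]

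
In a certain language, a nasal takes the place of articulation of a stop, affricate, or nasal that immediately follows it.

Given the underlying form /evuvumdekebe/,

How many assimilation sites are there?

1

/m/ before /d/ (alveolar) → [n]
1 segment changes.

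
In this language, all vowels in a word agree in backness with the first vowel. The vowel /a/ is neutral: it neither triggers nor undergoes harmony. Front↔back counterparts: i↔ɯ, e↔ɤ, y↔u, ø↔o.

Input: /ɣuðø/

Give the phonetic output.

[ɣuðo]

/ø/ harmonizes with /u/ ([+back]) → [o]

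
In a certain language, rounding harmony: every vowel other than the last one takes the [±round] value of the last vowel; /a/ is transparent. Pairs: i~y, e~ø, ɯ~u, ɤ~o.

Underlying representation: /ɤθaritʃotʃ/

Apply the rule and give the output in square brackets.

[oθarytʃotʃ]

/ɤ/ harmonizes with /o/ ([+round]) → [o]
/i/ harmonizes with /o/ ([+round]) → [y]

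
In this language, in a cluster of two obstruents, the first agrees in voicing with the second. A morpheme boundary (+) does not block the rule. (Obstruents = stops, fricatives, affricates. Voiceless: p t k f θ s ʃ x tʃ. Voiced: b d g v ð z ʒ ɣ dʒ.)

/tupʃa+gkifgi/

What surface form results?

/g/ before /k/ (voiceless) → [k]
/f/ before /g/ (voiced) → [v]

[tupʃa+kkivgi]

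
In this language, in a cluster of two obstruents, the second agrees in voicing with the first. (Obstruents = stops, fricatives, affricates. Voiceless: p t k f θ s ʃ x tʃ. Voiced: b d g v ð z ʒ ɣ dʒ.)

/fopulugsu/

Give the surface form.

/s/ after /g/ (voiced) → [z]

[fopulugzu]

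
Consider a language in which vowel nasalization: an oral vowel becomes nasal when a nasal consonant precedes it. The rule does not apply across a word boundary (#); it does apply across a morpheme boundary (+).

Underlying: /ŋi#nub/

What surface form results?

/i/ after nasal /ŋ/ → [ĩ]
/u/ after nasal /n/ → [ũ]

[ŋĩ#nũb]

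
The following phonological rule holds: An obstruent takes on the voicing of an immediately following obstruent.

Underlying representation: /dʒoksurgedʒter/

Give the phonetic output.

[dʒoksurgetʃter]

/dʒ/ before /t/ (voiceless) → [tʃ]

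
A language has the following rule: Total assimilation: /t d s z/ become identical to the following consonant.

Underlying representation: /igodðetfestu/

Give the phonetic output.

/d/ before /ð/ → [ð] (total assimilation)
/t/ before /f/ → [f] (total assimilation)
/s/ before /t/ → [t] (total assimilation)

[igoððeffettu]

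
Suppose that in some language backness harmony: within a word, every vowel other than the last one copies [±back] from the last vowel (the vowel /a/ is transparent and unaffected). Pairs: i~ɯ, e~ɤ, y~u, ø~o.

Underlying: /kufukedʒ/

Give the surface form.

[kyfykedʒ]

/u/ harmonizes with /e/ ([-back]) → [y]
/u/ harmonizes with /e/ ([-back]) → [y]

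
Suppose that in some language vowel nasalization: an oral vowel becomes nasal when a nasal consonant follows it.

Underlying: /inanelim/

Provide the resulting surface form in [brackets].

/i/ before nasal /n/ → [ĩ]
/a/ before nasal /n/ → [ã]
/i/ before nasal /m/ → [ĩ]

[ĩnãnelĩm]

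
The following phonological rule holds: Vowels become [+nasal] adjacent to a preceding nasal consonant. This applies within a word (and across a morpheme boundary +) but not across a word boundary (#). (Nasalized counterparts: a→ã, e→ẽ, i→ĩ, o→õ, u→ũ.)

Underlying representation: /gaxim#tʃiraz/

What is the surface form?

no segment meets the rule's conditions; no change.

[gaxim#tʃiraz]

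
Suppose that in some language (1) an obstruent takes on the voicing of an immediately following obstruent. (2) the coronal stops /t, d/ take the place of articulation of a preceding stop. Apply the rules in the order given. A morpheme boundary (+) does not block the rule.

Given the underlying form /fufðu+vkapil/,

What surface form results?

[fuvðu+fkapil]

Rule 1: /f/ before /ð/ (voiced) → [v]
Rule 1: /v/ before /k/ (voiceless) → [f]
After rule 1: fuvðu+fkapil
Rule 2: no segment meets the rule's conditions; no change.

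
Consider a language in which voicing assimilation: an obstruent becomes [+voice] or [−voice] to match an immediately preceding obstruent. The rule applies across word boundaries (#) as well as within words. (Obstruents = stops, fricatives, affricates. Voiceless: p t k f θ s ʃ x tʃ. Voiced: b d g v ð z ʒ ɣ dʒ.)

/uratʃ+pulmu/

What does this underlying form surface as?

[uratʃ+pulmu]

no segment meets the rule's conditions; no change.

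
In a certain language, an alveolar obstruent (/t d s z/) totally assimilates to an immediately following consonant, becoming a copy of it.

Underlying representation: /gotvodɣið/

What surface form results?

/t/ before /v/ → [v] (total assimilation)
/d/ before /ɣ/ → [ɣ] (total assimilation)

[govvoɣɣið]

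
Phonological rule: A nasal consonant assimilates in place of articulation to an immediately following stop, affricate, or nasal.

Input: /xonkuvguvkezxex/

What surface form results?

[xoŋkuvguvkezxex]

/n/ before /k/ (velar) → [ŋ]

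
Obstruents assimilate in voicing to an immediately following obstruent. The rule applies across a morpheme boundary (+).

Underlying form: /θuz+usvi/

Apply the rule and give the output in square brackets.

/s/ before /v/ (voiced) → [z]

[θuz+uzvi]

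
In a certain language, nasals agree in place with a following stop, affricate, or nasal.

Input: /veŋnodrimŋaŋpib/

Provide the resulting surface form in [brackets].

[vennodriŋŋampib]

/ŋ/ before /n/ (alveolar) → [n]
/m/ before /ŋ/ (velar) → [ŋ]
/ŋ/ before /p/ (labial) → [m]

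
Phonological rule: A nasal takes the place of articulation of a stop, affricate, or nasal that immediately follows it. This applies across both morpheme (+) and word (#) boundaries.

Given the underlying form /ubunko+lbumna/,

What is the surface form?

[ubuŋko+lbunna]

/n/ before /k/ (velar) → [ŋ]
/m/ before /n/ (alveolar) → [n]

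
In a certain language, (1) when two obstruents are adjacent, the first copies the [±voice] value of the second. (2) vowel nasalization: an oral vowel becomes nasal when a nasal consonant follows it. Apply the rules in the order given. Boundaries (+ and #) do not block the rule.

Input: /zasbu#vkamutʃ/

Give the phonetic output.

[zazbu#fkãmutʃ]

Rule 1: /s/ before /b/ (voiced) → [z]
Rule 1: /v/ before /k/ (voiceless) → [f]
After rule 1: zazbu#fkamutʃ
Rule 2: /a/ before nasal /m/ → [ã]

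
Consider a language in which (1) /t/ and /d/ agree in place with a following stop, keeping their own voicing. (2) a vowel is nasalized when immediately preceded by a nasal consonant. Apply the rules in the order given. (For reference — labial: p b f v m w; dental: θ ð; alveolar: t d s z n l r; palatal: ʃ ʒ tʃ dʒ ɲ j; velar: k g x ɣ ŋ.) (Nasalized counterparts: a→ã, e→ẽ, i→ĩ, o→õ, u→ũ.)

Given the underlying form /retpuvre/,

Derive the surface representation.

Rule 1: /t/ before /p/ (labial) → [p]
After rule 1: reppuvre
Rule 2: no segment meets the rule's conditions; no change.

[reppuvre]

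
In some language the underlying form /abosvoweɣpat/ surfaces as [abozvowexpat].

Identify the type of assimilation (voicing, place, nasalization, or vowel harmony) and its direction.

voicing assimilation, regressive

/s/→[z] /ɣ/→[x].
Each target copies a feature from the following segment, so the direction is regressive.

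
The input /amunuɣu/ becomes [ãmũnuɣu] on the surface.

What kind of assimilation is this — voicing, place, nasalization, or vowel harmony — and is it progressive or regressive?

nasalization, regressive

/a/→[ã] /u/→[ũ].
Each target copies a feature from the following segment, so the direction is regressive.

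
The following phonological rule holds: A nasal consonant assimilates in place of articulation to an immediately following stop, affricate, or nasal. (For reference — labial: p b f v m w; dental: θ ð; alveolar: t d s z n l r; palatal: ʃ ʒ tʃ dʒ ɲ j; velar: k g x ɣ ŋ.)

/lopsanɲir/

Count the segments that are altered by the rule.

/n/ before /ɲ/ (palatal) → [ɲ]
1 segment changes.

1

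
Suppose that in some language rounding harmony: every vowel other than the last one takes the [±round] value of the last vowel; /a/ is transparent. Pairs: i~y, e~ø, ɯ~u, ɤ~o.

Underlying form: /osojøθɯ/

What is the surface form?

[ɤsɤjeθɯ]

/o/ harmonizes with /ɯ/ ([-round]) → [ɤ]
/o/ harmonizes with /ɯ/ ([-round]) → [ɤ]
/ø/ harmonizes with /ɯ/ ([-round]) → [e]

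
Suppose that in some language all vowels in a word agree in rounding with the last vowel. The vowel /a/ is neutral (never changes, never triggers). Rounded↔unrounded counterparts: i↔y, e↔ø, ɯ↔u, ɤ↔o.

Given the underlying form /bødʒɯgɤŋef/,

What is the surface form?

/ø/ harmonizes with /e/ ([-round]) → [e]

[bedʒɯgɤŋef]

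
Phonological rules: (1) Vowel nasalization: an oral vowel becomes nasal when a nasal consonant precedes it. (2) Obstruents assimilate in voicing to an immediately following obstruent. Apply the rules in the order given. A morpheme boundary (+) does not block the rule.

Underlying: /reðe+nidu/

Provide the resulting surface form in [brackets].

[reðe+nĩdu]

Rule 1: /i/ after nasal /n/ → [ĩ]
After rule 1: reðe+nĩdu
Rule 2: no segment meets the rule's conditions; no change.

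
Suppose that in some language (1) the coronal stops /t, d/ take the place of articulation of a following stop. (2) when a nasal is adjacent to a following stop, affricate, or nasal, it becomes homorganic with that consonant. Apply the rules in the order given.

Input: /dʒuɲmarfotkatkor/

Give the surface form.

Rule 1: /t/ before /k/ (velar) → [k]
Rule 1: /t/ before /k/ (velar) → [k]
After rule 1: dʒuɲmarfokkakkor
Rule 2: /ɲ/ before /m/ (labial) → [m]

[dʒummarfokkakkor]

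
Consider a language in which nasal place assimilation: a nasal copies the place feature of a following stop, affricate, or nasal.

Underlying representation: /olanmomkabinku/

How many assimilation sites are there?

3

/n/ before /m/ (labial) → [m]
/m/ before /k/ (velar) → [ŋ]
/n/ before /k/ (velar) → [ŋ]
3 segments change.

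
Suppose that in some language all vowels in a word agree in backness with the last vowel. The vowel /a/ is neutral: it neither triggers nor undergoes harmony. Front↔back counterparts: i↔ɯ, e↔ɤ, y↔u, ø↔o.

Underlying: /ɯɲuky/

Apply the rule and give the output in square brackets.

/ɯ/ harmonizes with /y/ ([-back]) → [i]
/u/ harmonizes with /y/ ([-back]) → [y]

[iɲyky]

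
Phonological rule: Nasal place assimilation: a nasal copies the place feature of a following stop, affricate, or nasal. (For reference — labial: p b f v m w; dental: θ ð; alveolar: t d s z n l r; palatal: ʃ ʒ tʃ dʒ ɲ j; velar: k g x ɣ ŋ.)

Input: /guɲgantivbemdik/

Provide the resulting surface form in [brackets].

/ɲ/ before /g/ (velar) → [ŋ]
/m/ before /d/ (alveolar) → [n]

[guŋgantivbendik]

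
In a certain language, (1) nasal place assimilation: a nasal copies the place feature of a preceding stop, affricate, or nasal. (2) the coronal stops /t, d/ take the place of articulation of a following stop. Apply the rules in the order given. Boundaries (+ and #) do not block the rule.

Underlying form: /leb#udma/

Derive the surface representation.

[leb#udna]

Rule 1: /m/ after /d/ (alveolar) → [n]
After rule 1: leb#udna
Rule 2: no segment meets the rule's conditions; no change.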